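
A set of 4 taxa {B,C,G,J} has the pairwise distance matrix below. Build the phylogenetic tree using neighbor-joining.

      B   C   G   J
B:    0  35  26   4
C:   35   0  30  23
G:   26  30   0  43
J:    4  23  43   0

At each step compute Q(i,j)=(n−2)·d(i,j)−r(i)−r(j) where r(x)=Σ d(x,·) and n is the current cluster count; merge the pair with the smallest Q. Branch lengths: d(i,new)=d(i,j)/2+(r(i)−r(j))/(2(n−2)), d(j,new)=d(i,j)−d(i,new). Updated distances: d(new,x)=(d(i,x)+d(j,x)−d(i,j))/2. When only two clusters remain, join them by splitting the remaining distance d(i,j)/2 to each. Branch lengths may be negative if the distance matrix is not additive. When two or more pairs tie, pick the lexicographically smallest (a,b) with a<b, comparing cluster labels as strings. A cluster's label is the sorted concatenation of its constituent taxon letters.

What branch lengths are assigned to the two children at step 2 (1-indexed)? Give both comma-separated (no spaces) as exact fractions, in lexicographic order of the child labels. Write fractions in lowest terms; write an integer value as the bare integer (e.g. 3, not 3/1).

1. join B+J (d=4, Q=-127) ⇒ BJ; edges |B|=3/4, |J|=13/4
  updated: d(BJ,C)=27, d(BJ,G)=65/2
2. join BJ+C (d=27, Q=-179/2) ⇒ BCJ; edges |BJ|=59/4, |C|=49/4
  updated: d(BCJ,G)=71/4
3. join BCJ+G (d=71/4) ⇒ BCGJ; edges |BCJ|=71/8, |G|=71/8
final tree: (((B:3/4,J:13/4):59/4,C:49/4):71/8,G:71/8)
total length: 195/4

59/4,49/4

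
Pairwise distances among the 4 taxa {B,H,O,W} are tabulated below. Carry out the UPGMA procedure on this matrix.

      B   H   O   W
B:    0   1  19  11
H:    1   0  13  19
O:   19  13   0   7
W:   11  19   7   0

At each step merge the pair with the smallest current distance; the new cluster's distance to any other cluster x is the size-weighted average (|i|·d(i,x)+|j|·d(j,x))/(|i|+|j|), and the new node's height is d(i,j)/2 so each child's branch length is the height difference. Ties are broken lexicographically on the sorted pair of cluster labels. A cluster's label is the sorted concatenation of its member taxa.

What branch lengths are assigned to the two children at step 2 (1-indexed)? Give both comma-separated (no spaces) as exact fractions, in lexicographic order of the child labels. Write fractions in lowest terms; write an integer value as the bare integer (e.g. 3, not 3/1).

iteration 1: select B,H (d=1); attach at lengths (1/2, 1/2); label the merged cluster BH
  updated: d(BH,O)=16, d(BH,W)=15
iteration 2: select O,W (d=7); attach at lengths (7/2, 7/2); label the merged cluster OW
  updated: d(BH,OW)=31/2
iteration 3: select BH,OW (d=31/2); attach at lengths (29/4, 17/4); label the merged cluster BHOW
final tree: ((B:1/2,H:1/2):29/4,(O:7/2,W:7/2):17/4)
total length: 39/2

7/2,7/2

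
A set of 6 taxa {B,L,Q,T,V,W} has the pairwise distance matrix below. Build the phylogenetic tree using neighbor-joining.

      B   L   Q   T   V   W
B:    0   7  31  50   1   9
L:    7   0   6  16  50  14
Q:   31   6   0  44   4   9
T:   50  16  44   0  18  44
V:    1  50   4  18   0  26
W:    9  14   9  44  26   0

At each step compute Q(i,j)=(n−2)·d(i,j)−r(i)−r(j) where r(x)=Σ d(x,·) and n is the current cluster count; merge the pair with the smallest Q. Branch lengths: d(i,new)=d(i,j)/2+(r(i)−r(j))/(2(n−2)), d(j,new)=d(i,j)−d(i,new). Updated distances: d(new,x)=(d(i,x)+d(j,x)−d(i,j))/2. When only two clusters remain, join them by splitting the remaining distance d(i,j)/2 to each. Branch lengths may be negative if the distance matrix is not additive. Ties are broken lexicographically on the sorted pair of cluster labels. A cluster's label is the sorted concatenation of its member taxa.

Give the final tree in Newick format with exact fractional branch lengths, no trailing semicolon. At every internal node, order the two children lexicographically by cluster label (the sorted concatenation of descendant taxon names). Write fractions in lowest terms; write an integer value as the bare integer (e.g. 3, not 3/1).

((((B:5/4,V:-1/4):83/8,(L:-15/8,T:143/8):99/8):17/8,Q:7/2):11/4,W:11/4)

1. join L+T (d=16, Q=-201) ⇒ LT; edges |L|=-15/8, |T|=143/8
  updated: d(B,LT)=41/2, d(LT,Q)=17, d(LT,V)=26, d(LT,W)=21
2. join B+V (d=1, Q=-231/2) ⇒ BV; edges |B|=5/4, |V|=-1/4
  updated: d(BV,LT)=91/4, d(BV,Q)=17, d(BV,W)=17
3. join BV+LT (d=91/4, Q=-72) ⇒ BLTV; edges |BV|=83/8, |LT|=99/8
  updated: d(BLTV,Q)=45/8, d(BLTV,W)=61/8
4. join BLTV+Q (d=45/8, Q=-89/4) ⇒ BLQTV; edges |BLTV|=17/8, |Q|=7/2
  updated: d(BLQTV,W)=11/2
5. join BLQTV+W (d=11/2) ⇒ BLQTVW; edges |BLQTV|=11/4, |W|=11/4
final tree: ((((B:5/4,V:-1/4):83/8,(L:-15/8,T:143/8):99/8):17/8,Q:7/2):11/4,W:11/4)
total length: 407/8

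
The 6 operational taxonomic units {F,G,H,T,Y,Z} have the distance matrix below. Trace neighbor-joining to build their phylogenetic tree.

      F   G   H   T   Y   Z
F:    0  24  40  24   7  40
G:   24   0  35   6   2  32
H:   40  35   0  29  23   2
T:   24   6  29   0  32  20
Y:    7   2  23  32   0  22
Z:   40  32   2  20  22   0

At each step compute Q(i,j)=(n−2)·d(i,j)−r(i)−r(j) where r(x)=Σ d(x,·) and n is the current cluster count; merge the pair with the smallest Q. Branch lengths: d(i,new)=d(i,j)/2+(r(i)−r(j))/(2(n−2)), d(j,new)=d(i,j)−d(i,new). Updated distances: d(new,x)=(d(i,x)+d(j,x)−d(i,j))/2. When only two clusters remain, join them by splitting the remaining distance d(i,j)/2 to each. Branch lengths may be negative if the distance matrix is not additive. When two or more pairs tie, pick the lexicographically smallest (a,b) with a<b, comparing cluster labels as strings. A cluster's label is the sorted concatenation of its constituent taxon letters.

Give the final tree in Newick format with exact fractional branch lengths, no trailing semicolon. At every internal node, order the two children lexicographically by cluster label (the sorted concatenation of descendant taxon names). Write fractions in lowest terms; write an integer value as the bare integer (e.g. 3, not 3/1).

iteration 1: select H,Z (d=2, Q=-237); attach at lengths (21/8, -5/8); label the merged cluster HZ
  updated: d(F,HZ)=39, d(G,HZ)=65/2, d(HZ,T)=47/2, d(HZ,Y)=43/2
iteration 2: select F,Y (d=7, Q=-271/2); attach at lengths (35/4, -7/4); label the merged cluster FY
  updated: d(FY,G)=19/2, d(FY,HZ)=107/4, d(FY,T)=49/2
iteration 3: select FY,HZ (d=107/4, Q=-90); attach at lengths (63/8, 151/8); label the merged cluster FHYZ
  updated: d(FHYZ,G)=61/8, d(FHYZ,T)=85/8
iteration 4: select FHYZ,G (d=61/8, Q=-97/4); attach at lengths (49/8, 3/2); label the merged cluster FGHYZ
  updated: d(FGHYZ,T)=9/2
iteration 5: select FGHYZ,T (d=9/2); attach at lengths (9/4, 9/4); label the merged cluster FGHTYZ
final tree: ((((F:35/4,Y:-7/4):63/8,(H:21/8,Z:-5/8):151/8):49/8,G:3/2):9/4,T:9/4)
total length: 383/8

((((F:35/4,Y:-7/4):63/8,(H:21/8,Z:-5/8):151/8):49/8,G:3/2):9/4,T:9/4)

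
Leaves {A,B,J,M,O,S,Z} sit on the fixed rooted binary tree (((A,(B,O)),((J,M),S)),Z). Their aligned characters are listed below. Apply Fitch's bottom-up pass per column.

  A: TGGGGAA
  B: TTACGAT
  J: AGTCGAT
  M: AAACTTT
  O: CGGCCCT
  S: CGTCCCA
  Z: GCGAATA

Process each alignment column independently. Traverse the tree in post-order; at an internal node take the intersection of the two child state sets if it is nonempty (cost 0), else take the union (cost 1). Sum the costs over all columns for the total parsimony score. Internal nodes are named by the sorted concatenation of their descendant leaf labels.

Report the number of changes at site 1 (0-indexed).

[col 0] BO: children B:{T}, O:{C} ∪→ {C,T}; cost 1
[col 0] ABO: children A:{T}, BO:{C,T} ∩→ {T}; cost 0
[col 0] JM: children J:{A}, M:{A} ∩→ {A}; cost 0
[col 0] JMS: children JM:{A}, S:{C} ∪→ {A,C}; cost 1
[col 0] ABJMOS: children ABO:{T}, JMS:{A,C} ∪→ {A,C,T}; cost 1
[col 0] ABJMOSZ: children ABJMOS:{A,C,T}, Z:{G} ∪→ {A,C,G,T}; cost 1
[col 1] BO: children B:{T}, O:{G} ∪→ {G,T}; cost 1
[col 1] ABO: children A:{G}, BO:{G,T} ∩→ {G}; cost 0
[col 1] JM: children J:{G}, M:{A} ∪→ {A,G}; cost 1
[col 1] JMS: children JM:{A,G}, S:{G} ∩→ {G}; cost 0
[col 1] ABJMOS: children ABO:{G}, JMS:{G} ∩→ {G}; cost 0
[col 1] ABJMOSZ: children ABJMOS:{G}, Z:{C} ∪→ {C,G}; cost 1
[col 2] BO: children B:{A}, O:{G} ∪→ {A,G}; cost 1
[col 2] ABO: children A:{G}, BO:{A,G} ∩→ {G}; cost 0
[col 2] JM: children J:{T}, M:{A} ∪→ {A,T}; cost 1
[col 2] JMS: children JM:{A,T}, S:{T} ∩→ {T}; cost 0
[col 2] ABJMOS: children ABO:{G}, JMS:{T} ∪→ {G,T}; cost 1
[col 2] ABJMOSZ: children ABJMOS:{G,T}, Z:{G} ∩→ {G}; cost 0
[col 3] BO: children B:{C}, O:{C} ∩→ {C}; cost 0
[col 3] ABO: children A:{G}, BO:{C} ∪→ {C,G}; cost 1
[col 3] JM: children J:{C}, M:{C} ∩→ {C}; cost 0
[col 3] JMS: children JM:{C}, S:{C} ∩→ {C}; cost 0
[col 3] ABJMOS: children ABO:{C,G}, JMS:{C} ∩→ {C}; cost 0
[col 3] ABJMOSZ: children ABJMOS:{C}, Z:{A} ∪→ {A,C}; cost 1
[col 4] BO: children B:{G}, O:{C} ∪→ {C,G}; cost 1
[col 4] ABO: children A:{G}, BO:{C,G} ∩→ {G}; cost 0
[col 4] JM: children J:{G}, M:{T} ∪→ {G,T}; cost 1
[col 4] JMS: children JM:{G,T}, S:{C} ∪→ {C,G,T}; cost 1
[col 4] ABJMOS: children ABO:{G}, JMS:{C,G,T} ∩→ {G}; cost 0
[col 4] ABJMOSZ: children ABJMOS:{G}, Z:{A} ∪→ {A,G}; cost 1
[col 5] BO: children B:{A}, O:{C} ∪→ {A,C}; cost 1
[col 5] ABO: children A:{A}, BO:{A,C} ∩→ {A}; cost 0
[col 5] JM: children J:{A}, M:{T} ∪→ {A,T}; cost 1
[col 5] JMS: children JM:{A,T}, S:{C} ∪→ {A,C,T}; cost 1
[col 5] ABJMOS: children ABO:{A}, JMS:{A,C,T} ∩→ {A}; cost 0
[col 5] ABJMOSZ: children ABJMOS:{A}, Z:{T} ∪→ {A,T}; cost 1
[col 6] BO: children B:{T}, O:{T} ∩→ {T}; cost 0
[col 6] ABO: children A:{A}, BO:{T} ∪→ {A,T}; cost 1
[col 6] JM: children J:{T}, M:{T} ∩→ {T}; cost 0
[col 6] JMS: children JM:{T}, S:{A} ∪→ {A,T}; cost 1
[col 6] ABJMOS: children ABO:{A,T}, JMS:{A,T} ∩→ {A,T}; cost 0
[col 6] ABJMOSZ: children ABJMOS:{A,T}, Z:{A} ∩→ {A}; cost 0
per-site changes: [4, 3, 3, 2, 4, 4, 2]; total = 22

3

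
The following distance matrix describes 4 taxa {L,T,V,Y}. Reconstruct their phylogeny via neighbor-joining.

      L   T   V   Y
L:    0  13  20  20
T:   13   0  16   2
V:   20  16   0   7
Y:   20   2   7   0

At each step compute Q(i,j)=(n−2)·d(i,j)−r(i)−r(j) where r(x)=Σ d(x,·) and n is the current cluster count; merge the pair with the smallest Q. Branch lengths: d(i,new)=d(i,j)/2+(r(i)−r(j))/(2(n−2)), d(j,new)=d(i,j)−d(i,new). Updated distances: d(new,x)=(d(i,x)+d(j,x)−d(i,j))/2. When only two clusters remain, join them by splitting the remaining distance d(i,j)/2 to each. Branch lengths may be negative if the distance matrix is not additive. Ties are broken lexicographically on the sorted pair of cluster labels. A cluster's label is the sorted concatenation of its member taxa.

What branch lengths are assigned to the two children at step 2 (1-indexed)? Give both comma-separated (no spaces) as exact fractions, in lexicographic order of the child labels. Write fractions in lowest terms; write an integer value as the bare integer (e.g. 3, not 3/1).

iteration 1: select L,T (d=13, Q=-58); attach at lengths (12, 1); label the merged cluster LT
  updated: d(LT,V)=23/2, d(LT,Y)=9/2
iteration 2: select LT,V (d=23/2, Q=-23); attach at lengths (9/2, 7); label the merged cluster LTV
  updated: d(LTV,Y)=0
iteration 3: select LTV,Y (d=0); attach at lengths (0, 0); label the merged cluster LTVY
final tree: (((L:12,T:1):9/2,V:7):0,Y:0)
total length: 49/2

9/2,7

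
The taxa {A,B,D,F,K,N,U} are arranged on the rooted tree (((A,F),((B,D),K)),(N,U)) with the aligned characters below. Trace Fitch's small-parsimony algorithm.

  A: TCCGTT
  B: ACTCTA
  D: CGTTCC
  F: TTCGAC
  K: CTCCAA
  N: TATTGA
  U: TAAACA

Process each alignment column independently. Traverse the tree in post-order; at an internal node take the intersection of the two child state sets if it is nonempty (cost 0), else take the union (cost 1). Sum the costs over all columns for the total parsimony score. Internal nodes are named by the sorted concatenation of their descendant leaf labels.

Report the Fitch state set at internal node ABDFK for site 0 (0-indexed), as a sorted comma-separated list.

C,T

site 0, node AF: A={T} ∩ F={T} → {T} (+0)
site 0, node BD: B={A} ∪ D={C} → {A,C} (+1)
site 0, node BDK: BD={A,C} ∩ K={C} → {C} (+0)
site 0, node ABDFK: AF={T} ∪ BDK={C} → {C,T} (+1)
site 0, node NU: N={T} ∩ U={T} → {T} (+0)
site 0, node ABDFKNU: ABDFK={C,T} ∩ NU={T} → {T} (+0)
site 1, node AF: A={C} ∪ F={T} → {C,T} (+1)
site 1, node BD: B={C} ∪ D={G} → {C,G} (+1)
site 1, node BDK: BD={C,G} ∪ K={T} → {C,G,T} (+1)
site 1, node ABDFK: AF={C,T} ∩ BDK={C,G,T} → {C,T} (+0)
site 1, node NU: N={A} ∩ U={A} → {A} (+0)
site 1, node ABDFKNU: ABDFK={C,T} ∪ NU={A} → {A,C,T} (+1)
site 2, node AF: A={C} ∩ F={C} → {C} (+0)
site 2, node BD: B={T} ∩ D={T} → {T} (+0)
site 2, node BDK: BD={T} ∪ K={C} → {C,T} (+1)
site 2, node ABDFK: AF={C} ∩ BDK={C,T} → {C} (+0)
site 2, node NU: N={T} ∪ U={A} → {A,T} (+1)
site 2, node ABDFKNU: ABDFK={C} ∪ NU={A,T} → {A,C,T} (+1)
site 3, node AF: A={G} ∩ F={G} → {G} (+0)
site 3, node BD: B={C} ∪ D={T} → {C,T} (+1)
site 3, node BDK: BD={C,T} ∩ K={C} → {C} (+0)
site 3, node ABDFK: AF={G} ∪ BDK={C} → {C,G} (+1)
site 3, node NU: N={T} ∪ U={A} → {A,T} (+1)
site 3, node ABDFKNU: ABDFK={C,G} ∪ NU={A,T} → {A,C,G,T} (+1)
site 4, node AF: A={T} ∪ F={A} → {A,T} (+1)
site 4, node BD: B={T} ∪ D={C} → {C,T} (+1)
site 4, node BDK: BD={C,T} ∪ K={A} → {A,C,T} (+1)
site 4, node ABDFK: AF={A,T} ∩ BDK={A,C,T} → {A,T} (+0)
site 4, node NU: N={G} ∪ U={C} → {C,G} (+1)
site 4, node ABDFKNU: ABDFK={A,T} ∪ NU={C,G} → {A,C,G,T} (+1)
site 5, node AF: A={T} ∪ F={C} → {C,T} (+1)
site 5, node BD: B={A} ∪ D={C} → {A,C} (+1)
site 5, node BDK: BD={A,C} ∩ K={A} → {A} (+0)
site 5, node ABDFK: AF={C,T} ∪ BDK={A} → {A,C,T} (+1)
site 5, node NU: N={A} ∩ U={A} → {A} (+0)
site 5, node ABDFKNU: ABDFK={A,C,T} ∩ NU={A} → {A} (+0)
per-site changes: [2, 4, 3, 4, 5, 3]; total = 21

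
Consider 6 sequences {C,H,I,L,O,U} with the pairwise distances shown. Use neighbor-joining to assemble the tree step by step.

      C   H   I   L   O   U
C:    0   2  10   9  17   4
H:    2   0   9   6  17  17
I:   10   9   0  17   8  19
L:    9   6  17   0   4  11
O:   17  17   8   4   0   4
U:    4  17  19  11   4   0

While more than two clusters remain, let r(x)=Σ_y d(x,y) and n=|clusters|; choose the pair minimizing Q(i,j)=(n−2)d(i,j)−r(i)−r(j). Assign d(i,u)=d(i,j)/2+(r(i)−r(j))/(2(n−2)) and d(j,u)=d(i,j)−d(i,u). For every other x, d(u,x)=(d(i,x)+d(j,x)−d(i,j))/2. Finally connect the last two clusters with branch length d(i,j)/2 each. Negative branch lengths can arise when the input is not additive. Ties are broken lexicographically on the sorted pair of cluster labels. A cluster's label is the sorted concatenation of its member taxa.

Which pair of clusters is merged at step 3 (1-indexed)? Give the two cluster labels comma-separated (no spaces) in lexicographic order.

C,H

step 1: merge (O,U) at d=4, Q=-89; branch lengths O→11/8, U→21/8; new cluster OU
  updated: d(C,OU)=17/2, d(H,OU)=15, d(I,OU)=23/2, d(L,OU)=11/2
step 2: merge (L,OU) at d=11/2, Q=-123/2; branch lengths L→9/4, OU→13/4; new cluster LOU
  updated: d(C,LOU)=6, d(H,LOU)=31/4, d(I,LOU)=23/2
step 3: merge (C,H) at d=2, Q=-131/4; branch lengths C→13/16, H→19/16; new cluster CH
  updated: d(CH,I)=17/2, d(CH,LOU)=47/8
step 4: merge (CH,I) at d=17/2, Q=-207/8; branch lengths CH→23/16, I→113/16; new cluster CHI
  updated: d(CHI,LOU)=71/16
step 5: merge (CHI,LOU) at d=71/16; branch lengths CHI→71/32, LOU→71/32; new cluster CHILOU
final tree: (((C:13/16,H:19/16):23/16,I:113/16):71/32,(L:9/4,(O:11/8,U:21/8):13/4):71/32)
total length: 391/16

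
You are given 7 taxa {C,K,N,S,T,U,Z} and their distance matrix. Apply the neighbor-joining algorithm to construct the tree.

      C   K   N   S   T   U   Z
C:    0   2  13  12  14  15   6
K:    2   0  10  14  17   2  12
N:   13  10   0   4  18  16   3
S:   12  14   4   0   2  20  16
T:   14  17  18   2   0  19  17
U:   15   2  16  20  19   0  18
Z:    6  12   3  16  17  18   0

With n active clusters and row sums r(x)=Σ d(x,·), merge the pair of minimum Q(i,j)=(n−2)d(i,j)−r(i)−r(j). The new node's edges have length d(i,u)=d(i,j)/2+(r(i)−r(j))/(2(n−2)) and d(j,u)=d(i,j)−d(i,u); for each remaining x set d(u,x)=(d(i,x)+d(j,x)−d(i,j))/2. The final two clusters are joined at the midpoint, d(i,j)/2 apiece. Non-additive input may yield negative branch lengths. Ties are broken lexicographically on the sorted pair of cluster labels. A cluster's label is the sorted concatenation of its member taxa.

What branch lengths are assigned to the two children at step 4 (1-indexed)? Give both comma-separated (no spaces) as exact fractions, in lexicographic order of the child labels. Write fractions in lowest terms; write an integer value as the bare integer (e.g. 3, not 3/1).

2,11/2

step 1: merge (S,T) at d=2, Q=-145; branch lengths S→-9/10, T→29/10; new cluster ST
  updated: d(C,ST)=12, d(K,ST)=29/2, d(N,ST)=10, d(ST,U)=37/2, d(ST,Z)=31/2
step 2: merge (K,U) at d=2, Q=-102; branch lengths K→-21/8, U→37/8; new cluster KU
  updated: d(C,KU)=15/2, d(KU,N)=12, d(KU,ST)=31/2, d(KU,Z)=14
step 3: merge (N,Z) at d=3, Q=-135/2; branch lengths N→17/12, Z→19/12; new cluster NZ
  updated: d(C,NZ)=8, d(KU,NZ)=23/2, d(NZ,ST)=45/4
step 4: merge (C,KU) at d=15/2, Q=-47; branch lengths C→2, KU→11/2; new cluster CKU
  updated: d(CKU,NZ)=6, d(CKU,ST)=10
step 5: merge (CKU,NZ) at d=6, Q=-109/4; branch lengths CKU→19/8, NZ→29/8; new cluster CKNUZ
  updated: d(CKNUZ,ST)=61/8
step 6: merge (CKNUZ,ST) at d=61/8; branch lengths CKNUZ→61/16, ST→61/16; new cluster CKNSTUZ
final tree: (((C:2,(K:-21/8,U:37/8):11/2):19/8,(N:17/12,Z:19/12):29/8):61/16,(S:-9/10,T:29/10):61/16)
total length: 225/8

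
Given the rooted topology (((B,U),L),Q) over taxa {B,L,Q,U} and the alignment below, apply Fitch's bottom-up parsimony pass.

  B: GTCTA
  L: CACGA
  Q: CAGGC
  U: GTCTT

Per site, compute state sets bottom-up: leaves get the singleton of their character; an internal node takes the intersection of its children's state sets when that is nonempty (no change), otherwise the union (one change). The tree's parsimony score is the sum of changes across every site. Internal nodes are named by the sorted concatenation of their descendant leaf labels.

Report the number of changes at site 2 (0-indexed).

[col 0] BU: children B:{G}, U:{G} ∩→ {G}; cost 0
[col 0] BLU: children BU:{G}, L:{C} ∪→ {C,G}; cost 1
[col 0] BLQU: children BLU:{C,G}, Q:{C} ∩→ {C}; cost 0
[col 1] BU: children B:{T}, U:{T} ∩→ {T}; cost 0
[col 1] BLU: children BU:{T}, L:{A} ∪→ {A,T}; cost 1
[col 1] BLQU: children BLU:{A,T}, Q:{A} ∩→ {A}; cost 0
[col 2] BU: children B:{C}, U:{C} ∩→ {C}; cost 0
[col 2] BLU: children BU:{C}, L:{C} ∩→ {C}; cost 0
[col 2] BLQU: children BLU:{C}, Q:{G} ∪→ {C,G}; cost 1
[col 3] BU: children B:{T}, U:{T} ∩→ {T}; cost 0
[col 3] BLU: children BU:{T}, L:{G} ∪→ {G,T}; cost 1
[col 3] BLQU: children BLU:{G,T}, Q:{G} ∩→ {G}; cost 0
[col 4] BU: children B:{A}, U:{T} ∪→ {A,T}; cost 1
[col 4] BLU: children BU:{A,T}, L:{A} ∩→ {A}; cost 0
[col 4] BLQU: children BLU:{A}, Q:{C} ∪→ {A,C}; cost 1
per-site changes: [1, 1, 1, 1, 2]; total = 6

1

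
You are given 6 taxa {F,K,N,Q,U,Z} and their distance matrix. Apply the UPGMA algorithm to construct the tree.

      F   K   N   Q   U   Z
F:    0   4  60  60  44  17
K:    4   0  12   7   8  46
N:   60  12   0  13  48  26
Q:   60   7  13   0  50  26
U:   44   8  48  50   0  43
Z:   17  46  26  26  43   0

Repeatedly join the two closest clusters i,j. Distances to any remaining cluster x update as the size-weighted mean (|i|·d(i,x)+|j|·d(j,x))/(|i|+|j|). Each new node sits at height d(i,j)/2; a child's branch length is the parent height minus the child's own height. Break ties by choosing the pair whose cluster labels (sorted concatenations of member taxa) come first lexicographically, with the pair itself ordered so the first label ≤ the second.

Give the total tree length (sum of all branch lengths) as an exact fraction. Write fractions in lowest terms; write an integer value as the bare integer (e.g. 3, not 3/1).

1307/18

step 1: merge (F,K) at d=4; branch lengths F→2, K→2; new cluster FK
  updated: d(FK,N)=36, d(FK,Q)=67/2, d(FK,U)=26, d(FK,Z)=63/2
step 2: merge (N,Q) at d=13; branch lengths N→13/2, Q→13/2; new cluster NQ
  updated: d(FK,NQ)=139/4, d(NQ,U)=49, d(NQ,Z)=26
step 3: merge (FK,U) at d=26; branch lengths FK→11, U→13; new cluster FKU
  updated: d(FKU,NQ)=79/2, d(FKU,Z)=106/3
step 4: merge (NQ,Z) at d=26; branch lengths NQ→13/2, Z→13; new cluster NQZ
  updated: d(FKU,NQZ)=343/9
step 5: merge (FKU,NQZ) at d=343/9; branch lengths FKU→109/18, NQZ→109/18; new cluster FKNQUZ
final tree: (((F:2,K:2):11,U:13):109/18,((N:13/2,Q:13/2):13/2,Z:13):109/18)
total length: 1307/18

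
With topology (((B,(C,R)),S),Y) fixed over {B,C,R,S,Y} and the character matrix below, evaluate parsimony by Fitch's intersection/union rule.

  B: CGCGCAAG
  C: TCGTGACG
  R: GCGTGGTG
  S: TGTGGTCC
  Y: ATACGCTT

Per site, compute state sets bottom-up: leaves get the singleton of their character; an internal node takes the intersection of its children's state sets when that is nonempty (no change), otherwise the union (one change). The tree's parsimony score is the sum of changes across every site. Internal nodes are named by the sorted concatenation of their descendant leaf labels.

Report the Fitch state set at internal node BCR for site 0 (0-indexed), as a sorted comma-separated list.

C,G,T

[col 0] CR: children C:{T}, R:{G} ∪→ {G,T}; cost 1
[col 0] BCR: children B:{C}, CR:{G,T} ∪→ {C,G,T}; cost 1
[col 0] BCRS: children BCR:{C,G,T}, S:{T} ∩→ {T}; cost 0
[col 0] BCRSY: children BCRS:{T}, Y:{A} ∪→ {A,T}; cost 1
[col 1] CR: children C:{C}, R:{C} ∩→ {C}; cost 0
[col 1] BCR: children B:{G}, CR:{C} ∪→ {C,G}; cost 1
[col 1] BCRS: children BCR:{C,G}, S:{G} ∩→ {G}; cost 0
[col 1] BCRSY: children BCRS:{G}, Y:{T} ∪→ {G,T}; cost 1
[col 2] CR: children C:{G}, R:{G} ∩→ {G}; cost 0
[col 2] BCR: children B:{C}, CR:{G} ∪→ {C,G}; cost 1
[col 2] BCRS: children BCR:{C,G}, S:{T} ∪→ {C,G,T}; cost 1
[col 2] BCRSY: children BCRS:{C,G,T}, Y:{A} ∪→ {A,C,G,T}; cost 1
[col 3] CR: children C:{T}, R:{T} ∩→ {T}; cost 0
[col 3] BCR: children B:{G}, CR:{T} ∪→ {G,T}; cost 1
[col 3] BCRS: children BCR:{G,T}, S:{G} ∩→ {G}; cost 0
[col 3] BCRSY: children BCRS:{G}, Y:{C} ∪→ {C,G}; cost 1
[col 4] CR: children C:{G}, R:{G} ∩→ {G}; cost 0
[col 4] BCR: children B:{C}, CR:{G} ∪→ {C,G}; cost 1
[col 4] BCRS: children BCR:{C,G}, S:{G} ∩→ {G}; cost 0
[col 4] BCRSY: children BCRS:{G}, Y:{G} ∩→ {G}; cost 0
[col 5] CR: children C:{A}, R:{G} ∪→ {A,G}; cost 1
[col 5] BCR: children B:{A}, CR:{A,G} ∩→ {A}; cost 0
[col 5] BCRS: children BCR:{A}, S:{T} ∪→ {A,T}; cost 1
[col 5] BCRSY: children BCRS:{A,T}, Y:{C} ∪→ {A,C,T}; cost 1
[col 6] CR: children C:{C}, R:{T} ∪→ {C,T}; cost 1
[col 6] BCR: children B:{A}, CR:{C,T} ∪→ {A,C,T}; cost 1
[col 6] BCRS: children BCR:{A,C,T}, S:{C} ∩→ {C}; cost 0
[col 6] BCRSY: children BCRS:{C}, Y:{T} ∪→ {C,T}; cost 1
[col 7] CR: children C:{G}, R:{G} ∩→ {G}; cost 0
[col 7] BCR: children B:{G}, CR:{G} ∩→ {G}; cost 0
[col 7] BCRS: children BCR:{G}, S:{C} ∪→ {C,G}; cost 1
[col 7] BCRSY: children BCRS:{C,G}, Y:{T} ∪→ {C,G,T}; cost 1
per-site changes: [3, 2, 3, 2, 1, 3, 3, 2]; total = 19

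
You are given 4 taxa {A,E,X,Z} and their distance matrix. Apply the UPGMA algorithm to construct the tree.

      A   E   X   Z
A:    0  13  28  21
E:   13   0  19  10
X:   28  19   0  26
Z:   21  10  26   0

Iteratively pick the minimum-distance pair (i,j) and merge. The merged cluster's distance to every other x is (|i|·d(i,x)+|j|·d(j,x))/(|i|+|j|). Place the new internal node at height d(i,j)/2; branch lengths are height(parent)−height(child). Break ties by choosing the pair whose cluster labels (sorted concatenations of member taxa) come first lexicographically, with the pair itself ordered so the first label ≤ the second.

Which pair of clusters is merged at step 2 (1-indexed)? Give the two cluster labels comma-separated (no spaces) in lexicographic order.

A,EZ

step 1: merge (E,Z) at d=10; branch lengths E→5, Z→5; new cluster EZ
  updated: d(A,EZ)=17, d(EZ,X)=45/2
step 2: merge (A,EZ) at d=17; branch lengths A→17/2, EZ→7/2; new cluster AEZ
  updated: d(AEZ,X)=73/3
step 3: merge (AEZ,X) at d=73/3; branch lengths AEZ→11/3, X→73/6; new cluster AEXZ
final tree: ((A:17/2,(E:5,Z:5):7/2):11/3,X:73/6)
total length: 227/6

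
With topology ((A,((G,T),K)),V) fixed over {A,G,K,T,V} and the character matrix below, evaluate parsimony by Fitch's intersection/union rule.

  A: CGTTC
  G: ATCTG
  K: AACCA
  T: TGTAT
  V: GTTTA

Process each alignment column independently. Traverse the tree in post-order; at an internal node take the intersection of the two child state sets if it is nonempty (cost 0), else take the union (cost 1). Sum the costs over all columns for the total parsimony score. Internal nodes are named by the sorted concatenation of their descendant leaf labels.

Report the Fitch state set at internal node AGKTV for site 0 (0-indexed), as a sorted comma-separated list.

A,C,G

[col 0] GT: children G:{A}, T:{T} ∪→ {A,T}; cost 1
[col 0] GKT: children GT:{A,T}, K:{A} ∩→ {A}; cost 0
[col 0] AGKT: children A:{C}, GKT:{A} ∪→ {A,C}; cost 1
[col 0] AGKTV: children AGKT:{A,C}, V:{G} ∪→ {A,C,G}; cost 1
[col 1] GT: children G:{T}, T:{G} ∪→ {G,T}; cost 1
[col 1] GKT: children GT:{G,T}, K:{A} ∪→ {A,G,T}; cost 1
[col 1] AGKT: children A:{G}, GKT:{A,G,T} ∩→ {G}; cost 0
[col 1] AGKTV: children AGKT:{G}, V:{T} ∪→ {G,T}; cost 1
[col 2] GT: children G:{C}, T:{T} ∪→ {C,T}; cost 1
[col 2] GKT: children GT:{C,T}, K:{C} ∩→ {C}; cost 0
[col 2] AGKT: children A:{T}, GKT:{C} ∪→ {C,T}; cost 1
[col 2] AGKTV: children AGKT:{C,T}, V:{T} ∩→ {T}; cost 0
[col 3] GT: children G:{T}, T:{A} ∪→ {A,T}; cost 1
[col 3] GKT: children GT:{A,T}, K:{C} ∪→ {A,C,T}; cost 1
[col 3] AGKT: children A:{T}, GKT:{A,C,T} ∩→ {T}; cost 0
[col 3] AGKTV: children AGKT:{T}, V:{T} ∩→ {T}; cost 0
[col 4] GT: children G:{G}, T:{T} ∪→ {G,T}; cost 1
[col 4] GKT: children GT:{G,T}, K:{A} ∪→ {A,G,T}; cost 1
[col 4] AGKT: children A:{C}, GKT:{A,G,T} ∪→ {A,C,G,T}; cost 1
[col 4] AGKTV: children AGKT:{A,C,G,T}, V:{A} ∩→ {A}; cost 0
per-site changes: [3, 3, 2, 2, 3]; total = 13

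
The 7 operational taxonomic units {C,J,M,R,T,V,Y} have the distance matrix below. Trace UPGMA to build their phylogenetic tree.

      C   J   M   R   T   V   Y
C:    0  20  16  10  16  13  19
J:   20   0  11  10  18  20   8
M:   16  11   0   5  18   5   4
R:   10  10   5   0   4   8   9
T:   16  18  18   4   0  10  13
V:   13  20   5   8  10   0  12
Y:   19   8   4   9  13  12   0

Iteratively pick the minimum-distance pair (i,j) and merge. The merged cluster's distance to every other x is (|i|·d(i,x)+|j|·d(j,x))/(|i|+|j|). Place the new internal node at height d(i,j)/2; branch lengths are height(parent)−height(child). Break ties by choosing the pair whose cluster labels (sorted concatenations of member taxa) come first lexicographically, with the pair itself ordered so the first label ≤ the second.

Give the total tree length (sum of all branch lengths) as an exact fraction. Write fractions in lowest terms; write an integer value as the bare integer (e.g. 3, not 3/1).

538/15

1. join M+Y (d=4) ⇒ MY; edges |M|=2, |Y|=2
  updated: d(C,MY)=35/2, d(J,MY)=19/2, d(MY,R)=7, d(MY,T)=31/2, d(MY,V)=17/2
2. join R+T (d=4) ⇒ RT; edges |R|=2, |T|=2
  updated: d(C,RT)=13, d(J,RT)=14, d(MY,RT)=45/4, d(RT,V)=9
3. join MY+V (d=17/2) ⇒ MVY; edges |MY|=9/4, |V|=17/4
  updated: d(C,MVY)=16, d(J,MVY)=13, d(MVY,RT)=21/2
4. join MVY+RT (d=21/2) ⇒ MRTVY; edges |MVY|=1, |RT|=13/4
  updated: d(C,MRTVY)=74/5, d(J,MRTVY)=67/5
5. join J+MRTVY (d=67/5) ⇒ JMRTVY; edges |J|=67/10, |MRTVY|=29/20
  updated: d(C,JMRTVY)=47/3
6. join C+JMRTVY (d=47/3) ⇒ CJMRTVY; edges |C|=47/6, |JMRTVY|=17/15
final tree: (C:47/6,(J:67/10,(((M:2,Y:2):9/4,V:17/4):1,(R:2,T:2):13/4):29/20):17/15)
total length: 538/15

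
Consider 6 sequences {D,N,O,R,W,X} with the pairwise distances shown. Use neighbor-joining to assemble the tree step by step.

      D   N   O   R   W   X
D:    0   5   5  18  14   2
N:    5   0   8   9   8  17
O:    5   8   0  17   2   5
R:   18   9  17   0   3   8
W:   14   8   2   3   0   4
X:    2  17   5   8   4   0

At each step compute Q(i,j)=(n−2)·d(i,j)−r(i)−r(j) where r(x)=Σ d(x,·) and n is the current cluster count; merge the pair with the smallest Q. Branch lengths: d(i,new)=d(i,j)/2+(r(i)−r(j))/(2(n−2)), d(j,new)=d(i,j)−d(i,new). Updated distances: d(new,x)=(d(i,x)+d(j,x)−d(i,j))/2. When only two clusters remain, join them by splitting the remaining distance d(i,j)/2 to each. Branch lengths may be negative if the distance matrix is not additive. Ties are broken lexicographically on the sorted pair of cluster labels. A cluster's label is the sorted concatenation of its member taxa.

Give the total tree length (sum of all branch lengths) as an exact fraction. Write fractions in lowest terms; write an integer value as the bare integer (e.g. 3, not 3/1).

1. join R+W (d=3, Q=-74) ⇒ RW; edges |R|=9/2, |W|=-3/2
  updated: d(D,RW)=29/2, d(N,RW)=7, d(O,RW)=8, d(RW,X)=9/2
2. join N+RW (d=7, Q=-50) ⇒ NRW; edges |N|=4, |RW|=3
  updated: d(D,NRW)=25/4, d(NRW,O)=9/2, d(NRW,X)=29/4
3. join D+X (d=2, Q=-47/2) ⇒ DX; edges |D|=3/4, |X|=5/4
  updated: d(DX,NRW)=23/4, d(DX,O)=4
4. join DX+NRW (d=23/4, Q=-57/4) ⇒ DNRWX; edges |DX|=21/8, |NRW|=25/8
  updated: d(DNRWX,O)=11/8
5. join DNRWX+O (d=11/8) ⇒ DNORWX; edges |DNRWX|=11/16, |O|=11/16
final tree: (((D:3/4,X:5/4):21/8,(N:4,(R:9/2,W:-3/2):3):25/8):11/16,O:11/16)
total length: 153/8

153/8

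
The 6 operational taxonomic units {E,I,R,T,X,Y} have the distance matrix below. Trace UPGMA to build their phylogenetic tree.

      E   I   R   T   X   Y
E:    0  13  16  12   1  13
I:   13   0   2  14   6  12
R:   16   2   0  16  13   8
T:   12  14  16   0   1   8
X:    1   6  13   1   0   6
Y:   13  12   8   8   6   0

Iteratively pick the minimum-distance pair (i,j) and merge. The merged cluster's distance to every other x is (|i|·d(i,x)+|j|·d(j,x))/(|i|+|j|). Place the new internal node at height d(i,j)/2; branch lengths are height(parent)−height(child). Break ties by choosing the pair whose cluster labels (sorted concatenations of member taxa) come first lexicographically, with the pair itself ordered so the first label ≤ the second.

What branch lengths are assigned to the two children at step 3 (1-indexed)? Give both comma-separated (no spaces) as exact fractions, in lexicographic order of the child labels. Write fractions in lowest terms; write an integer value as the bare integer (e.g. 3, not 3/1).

step 1: merge (E,X) at d=1; branch lengths E→1/2, X→1/2; new cluster EX
  updated: d(EX,I)=19/2, d(EX,R)=29/2, d(EX,T)=13/2, d(EX,Y)=19/2
step 2: merge (I,R) at d=2; branch lengths I→1, R→1; new cluster IR
  updated: d(EX,IR)=12, d(IR,T)=15, d(IR,Y)=10
step 3: merge (EX,T) at d=13/2; branch lengths EX→11/4, T→13/4; new cluster ETX
  updated: d(ETX,IR)=13, d(ETX,Y)=9
step 4: merge (ETX,Y) at d=9; branch lengths ETX→5/4, Y→9/2; new cluster ETXY
  updated: d(ETXY,IR)=49/4
step 5: merge (ETXY,IR) at d=49/4; branch lengths ETXY→13/8, IR→41/8; new cluster EIRTXY
final tree: ((((E:1/2,X:1/2):11/4,T:13/4):5/4,Y:9/2):13/8,(I:1,R:1):41/8)
total length: 43/2

11/4,13/4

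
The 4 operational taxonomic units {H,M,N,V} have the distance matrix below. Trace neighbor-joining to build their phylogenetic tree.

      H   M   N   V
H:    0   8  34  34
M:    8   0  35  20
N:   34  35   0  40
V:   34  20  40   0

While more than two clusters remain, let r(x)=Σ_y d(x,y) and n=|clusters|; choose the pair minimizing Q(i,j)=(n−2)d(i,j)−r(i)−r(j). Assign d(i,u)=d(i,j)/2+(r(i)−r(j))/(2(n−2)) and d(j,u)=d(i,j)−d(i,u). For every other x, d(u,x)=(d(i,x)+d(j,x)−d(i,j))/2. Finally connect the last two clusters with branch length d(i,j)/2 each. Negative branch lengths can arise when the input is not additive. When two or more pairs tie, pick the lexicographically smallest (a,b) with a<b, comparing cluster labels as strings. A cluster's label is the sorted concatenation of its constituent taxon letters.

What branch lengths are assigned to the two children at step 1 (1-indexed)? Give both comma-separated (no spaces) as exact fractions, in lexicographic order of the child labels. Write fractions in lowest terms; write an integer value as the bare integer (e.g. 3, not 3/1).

step 1: merge (H,M) at d=8, Q=-123; branch lengths H→29/4, M→3/4; new cluster HM
  updated: d(HM,N)=61/2, d(HM,V)=23
step 2: merge (HM,N) at d=61/2, Q=-187/2; branch lengths HM→27/4, N→95/4; new cluster HMN
  updated: d(HMN,V)=65/4
step 3: merge (HMN,V) at d=65/4; branch lengths HMN→65/8, V→65/8; new cluster HMNV
final tree: (((H:29/4,M:3/4):27/4,N:95/4):65/8,V:65/8)
total length: 219/4

29/4,3/4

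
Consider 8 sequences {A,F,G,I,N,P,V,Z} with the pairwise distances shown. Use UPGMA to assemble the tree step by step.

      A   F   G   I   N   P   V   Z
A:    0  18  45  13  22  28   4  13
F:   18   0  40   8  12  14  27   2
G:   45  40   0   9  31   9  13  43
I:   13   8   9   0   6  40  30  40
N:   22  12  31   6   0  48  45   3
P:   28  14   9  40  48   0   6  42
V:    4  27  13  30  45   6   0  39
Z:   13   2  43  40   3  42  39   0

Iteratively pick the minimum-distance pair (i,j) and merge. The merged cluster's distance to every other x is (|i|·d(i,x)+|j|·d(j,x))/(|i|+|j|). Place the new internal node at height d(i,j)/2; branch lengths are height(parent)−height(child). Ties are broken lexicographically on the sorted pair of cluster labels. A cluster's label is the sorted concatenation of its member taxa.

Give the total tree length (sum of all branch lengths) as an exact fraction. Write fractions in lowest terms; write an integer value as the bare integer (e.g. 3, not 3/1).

119/2

step 1: merge (F,Z) at d=2; branch lengths F→1, Z→1; new cluster FZ
  updated: d(A,FZ)=31/2, d(FZ,G)=83/2, d(FZ,I)=24, d(FZ,N)=15/2, d(FZ,P)=28, d(FZ,V)=33
step 2: merge (A,V) at d=4; branch lengths A→2, V→2; new cluster AV
  updated: d(AV,FZ)=97/4, d(AV,G)=29, d(AV,I)=43/2, d(AV,N)=67/2, d(AV,P)=17
step 3: merge (I,N) at d=6; branch lengths I→3, N→3; new cluster IN
  updated: d(AV,IN)=55/2, d(FZ,IN)=63/4, d(G,IN)=20, d(IN,P)=44
step 4: merge (G,P) at d=9; branch lengths G→9/2, P→9/2; new cluster GP
  updated: d(AV,GP)=23, d(FZ,GP)=139/4, d(GP,IN)=32
step 5: merge (FZ,IN) at d=63/4; branch lengths FZ→55/8, IN→39/8; new cluster FINZ
  updated: d(AV,FINZ)=207/8, d(FINZ,GP)=267/8
step 6: merge (AV,GP) at d=23; branch lengths AV→19/2, GP→7; new cluster AGPV
  updated: d(AGPV,FINZ)=237/8
step 7: merge (AGPV,FINZ) at d=237/8; branch lengths AGPV→53/16, FINZ→111/16; new cluster AFGINPVZ
final tree: (((A:2,V:2):19/2,(G:9/2,P:9/2):7):53/16,((F:1,Z:1):55/8,(I:3,N:3):39/8):111/16)
total length: 119/2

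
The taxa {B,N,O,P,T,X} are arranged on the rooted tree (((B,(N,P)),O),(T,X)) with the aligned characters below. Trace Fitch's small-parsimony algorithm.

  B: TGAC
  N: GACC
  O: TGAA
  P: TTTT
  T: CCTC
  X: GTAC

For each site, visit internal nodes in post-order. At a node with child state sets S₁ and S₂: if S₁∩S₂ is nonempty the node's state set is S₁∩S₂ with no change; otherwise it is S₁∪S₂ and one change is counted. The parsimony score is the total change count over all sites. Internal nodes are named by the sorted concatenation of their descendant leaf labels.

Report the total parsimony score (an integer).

[col 0] NP: children N:{G}, P:{T} ∪→ {G,T}; cost 1
[col 0] BNP: children B:{T}, NP:{G,T} ∩→ {T}; cost 0
[col 0] BNOP: children BNP:{T}, O:{T} ∩→ {T}; cost 0
[col 0] TX: children T:{C}, X:{G} ∪→ {C,G}; cost 1
[col 0] BNOPTX: children BNOP:{T}, TX:{C,G} ∪→ {C,G,T}; cost 1
[col 1] NP: children N:{A}, P:{T} ∪→ {A,T}; cost 1
[col 1] BNP: children B:{G}, NP:{A,T} ∪→ {A,G,T}; cost 1
[col 1] BNOP: children BNP:{A,G,T}, O:{G} ∩→ {G}; cost 0
[col 1] TX: children T:{C}, X:{T} ∪→ {C,T}; cost 1
[col 1] BNOPTX: children BNOP:{G}, TX:{C,T} ∪→ {C,G,T}; cost 1
[col 2] NP: children N:{C}, P:{T} ∪→ {C,T}; cost 1
[col 2] BNP: children B:{A}, NP:{C,T} ∪→ {A,C,T}; cost 1
[col 2] BNOP: children BNP:{A,C,T}, O:{A} ∩→ {A}; cost 0
[col 2] TX: children T:{T}, X:{A} ∪→ {A,T}; cost 1
[col 2] BNOPTX: children BNOP:{A}, TX:{A,T} ∩→ {A}; cost 0
[col 3] NP: children N:{C}, P:{T} ∪→ {C,T}; cost 1
[col 3] BNP: children B:{C}, NP:{C,T} ∩→ {C}; cost 0
[col 3] BNOP: children BNP:{C}, O:{A} ∪→ {A,C}; cost 1
[col 3] TX: children T:{C}, X:{C} ∩→ {C}; cost 0
[col 3] BNOPTX: children BNOP:{A,C}, TX:{C} ∩→ {C}; cost 0
per-site changes: [3, 4, 3, 2]; total = 12

12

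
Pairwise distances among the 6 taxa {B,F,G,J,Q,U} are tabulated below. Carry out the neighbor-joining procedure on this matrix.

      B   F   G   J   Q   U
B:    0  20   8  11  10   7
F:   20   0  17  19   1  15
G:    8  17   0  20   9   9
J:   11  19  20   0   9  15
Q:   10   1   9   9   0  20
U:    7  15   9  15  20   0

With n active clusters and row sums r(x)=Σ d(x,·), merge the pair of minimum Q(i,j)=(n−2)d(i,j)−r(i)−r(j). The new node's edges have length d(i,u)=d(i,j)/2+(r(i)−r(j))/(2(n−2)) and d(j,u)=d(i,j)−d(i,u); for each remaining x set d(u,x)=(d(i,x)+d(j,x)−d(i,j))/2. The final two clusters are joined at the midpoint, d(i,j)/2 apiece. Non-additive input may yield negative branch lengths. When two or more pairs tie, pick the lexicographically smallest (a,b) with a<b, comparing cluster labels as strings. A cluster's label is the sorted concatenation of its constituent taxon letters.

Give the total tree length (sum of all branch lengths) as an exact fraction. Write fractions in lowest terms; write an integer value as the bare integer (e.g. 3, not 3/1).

487/16

iteration 1: select F,Q (d=1, Q=-117); attach at lengths (27/8, -19/8); label the merged cluster FQ
  updated: d(B,FQ)=29/2, d(FQ,G)=25/2, d(FQ,J)=27/2, d(FQ,U)=17
iteration 2: select FQ,J (d=27/2, Q=-153/2); attach at lengths (77/12, 85/12); label the merged cluster FJQ
  updated: d(B,FJQ)=6, d(FJQ,G)=19/2, d(FJQ,U)=37/4
iteration 3: select B,FJQ (d=6, Q=-135/4); attach at lengths (33/16, 63/16); label the merged cluster BFJQ
  updated: d(BFJQ,G)=23/4, d(BFJQ,U)=41/8
iteration 4: select BFJQ,G (d=23/4, Q=-159/8); attach at lengths (15/16, 77/16); label the merged cluster BFGJQ
  updated: d(BFGJQ,U)=67/16
iteration 5: select BFGJQ,U (d=67/16); attach at lengths (67/32, 67/32); label the merged cluster BFGJQU
final tree: (((B:33/16,((F:27/8,Q:-19/8):77/12,J:85/12):63/16):15/16,G:77/16):67/32,U:67/32)
total length: 487/16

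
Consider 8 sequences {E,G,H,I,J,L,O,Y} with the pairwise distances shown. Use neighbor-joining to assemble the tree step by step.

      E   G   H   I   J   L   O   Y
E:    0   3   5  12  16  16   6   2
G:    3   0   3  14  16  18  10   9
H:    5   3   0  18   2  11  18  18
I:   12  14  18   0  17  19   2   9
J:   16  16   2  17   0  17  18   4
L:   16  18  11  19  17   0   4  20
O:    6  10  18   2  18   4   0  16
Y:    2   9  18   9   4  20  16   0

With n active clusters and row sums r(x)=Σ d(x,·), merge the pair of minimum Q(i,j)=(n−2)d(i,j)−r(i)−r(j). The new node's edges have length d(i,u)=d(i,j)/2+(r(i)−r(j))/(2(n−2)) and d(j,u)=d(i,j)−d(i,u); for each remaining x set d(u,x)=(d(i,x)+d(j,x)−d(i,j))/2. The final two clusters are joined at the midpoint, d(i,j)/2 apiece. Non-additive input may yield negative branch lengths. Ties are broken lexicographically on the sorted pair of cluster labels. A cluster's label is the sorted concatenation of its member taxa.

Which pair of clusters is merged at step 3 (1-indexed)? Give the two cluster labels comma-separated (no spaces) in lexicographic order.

I,LO

iteration 1: select L,O (d=4, Q=-155); attach at lengths (55/12, -7/12); label the merged cluster LO
  updated: d(E,LO)=9, d(G,LO)=12, d(H,LO)=25/2, d(I,LO)=17/2, d(J,LO)=31/2, d(LO,Y)=16
iteration 2: select H,J (d=2, Q=-119); attach at lengths (-1/5, 11/5); label the merged cluster HJ
  updated: d(E,HJ)=19/2, d(G,HJ)=17/2, d(HJ,I)=33/2, d(HJ,LO)=13, d(HJ,Y)=10
iteration 3: select I,LO (d=17/2, Q=-169/2); attach at lengths (71/16, 65/16); label the merged cluster ILO
  updated: d(E,ILO)=25/4, d(G,ILO)=35/4, d(HJ,ILO)=21/2, d(ILO,Y)=33/4
iteration 4: select E,Y (d=2, Q=-44); attach at lengths (-5/12, 29/12); label the merged cluster EY
  updated: d(EY,G)=5, d(EY,HJ)=35/4, d(EY,ILO)=25/4
iteration 5: select EY,ILO (d=25/4, Q=-33); attach at lengths (7/4, 9/2); label the merged cluster EILOY
  updated: d(EILOY,G)=15/4, d(EILOY,HJ)=13/2
iteration 6: select EILOY,G (d=15/4, Q=-75/4); attach at lengths (7/8, 23/8); label the merged cluster EGILOY
  updated: d(EGILOY,HJ)=45/8
iteration 7: select EGILOY,HJ (d=45/8); attach at lengths (45/16, 45/16); label the merged cluster EGHIJLOY
final tree: ((((E:-5/12,Y:29/12):7/4,(I:71/16,(L:55/12,O:-7/12):65/16):9/2):7/8,G:23/8):45/16,(H:-1/5,J:11/5):45/16)
total length: 257/8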